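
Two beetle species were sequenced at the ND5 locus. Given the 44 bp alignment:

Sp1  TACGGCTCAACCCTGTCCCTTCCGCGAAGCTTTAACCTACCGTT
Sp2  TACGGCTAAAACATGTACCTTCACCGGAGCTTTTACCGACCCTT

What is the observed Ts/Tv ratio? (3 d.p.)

Transitions are A↔G and C↔T; transversions are all other mismatches.
Transitions: 1. Transversions: 9.
R = 1/9 = 0.111111… ≈ 0.111 (to 3 d.p.).

0.111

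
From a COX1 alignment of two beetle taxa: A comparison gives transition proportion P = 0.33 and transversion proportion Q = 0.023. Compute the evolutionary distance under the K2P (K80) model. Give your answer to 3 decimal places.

0.586

Under the Kimura two-parameter model, d = −½ ln(1 − 2P − Q) − ¼ ln(1 − 2Q).
1 − 2P − Q = 0.317, giving −½ ln(0.317) = 0.574427.
1 − 2Q = 0.954, giving −¼ ln(0.954) = 0.011773.
d = 0.574427 + 0.011773 = 0.586200.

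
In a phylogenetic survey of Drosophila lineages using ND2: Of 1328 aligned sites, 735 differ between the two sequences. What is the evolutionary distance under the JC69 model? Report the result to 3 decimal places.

1.004

p = 735/1328 ≈ 0.553464.
d = −(3/4) ln(1 − 4p/3) = −0.75 ln(1 − 0.737952) = −0.75 ln(0.262048)
  = −0.75 × (-1.339228) = 1.004421 substitutions/site.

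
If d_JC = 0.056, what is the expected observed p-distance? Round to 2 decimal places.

0.05

p = (3/4)(1 − e^(−4d/3)) = 0.75 × (1 − e^(-0.074667)) = 0.75 × (1 − 0.928052) = 0.053961.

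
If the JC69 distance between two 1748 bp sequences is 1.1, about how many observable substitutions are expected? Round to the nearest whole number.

1009

Invert JC69: p = (3/4)(1 − e^(−4d/3)) = 0.75 × (1 − e^(-1.466667)) = 0.75 × (1 − 0.230693) = 0.576980.
Expected differing sites = pL ≈ 0.576980 × 1748 = 1008.56104 ≈ 1009.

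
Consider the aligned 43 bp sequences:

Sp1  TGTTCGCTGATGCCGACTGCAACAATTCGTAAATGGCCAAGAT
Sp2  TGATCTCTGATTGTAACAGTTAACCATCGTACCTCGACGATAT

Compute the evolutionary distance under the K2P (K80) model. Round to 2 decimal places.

0.68

Of 43 sites, 4 differences are transitions and 15 are transversions, so P = 4/43 ≈ 0.093023 and Q = 15/43 ≈ 0.348837.
Under the Kimura two-parameter model, d = −½ ln(1 − 2P − Q) − ¼ ln(1 − 2Q).
1 − 2P − Q = 0.465117, giving −½ ln(0.465117) = 0.382733.
1 − 2Q = 0.302326, giving −¼ ln(0.302326) = 0.299062.
d = 0.382733 + 0.299062 = 0.681795.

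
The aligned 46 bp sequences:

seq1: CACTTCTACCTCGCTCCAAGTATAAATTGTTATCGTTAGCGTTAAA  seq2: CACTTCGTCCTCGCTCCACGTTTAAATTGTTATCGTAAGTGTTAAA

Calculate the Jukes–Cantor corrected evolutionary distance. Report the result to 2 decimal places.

0.14

The sequences differ at 6 of 46 sites (7, 8, 19, 22, 37, 40), so p = 6/46 ≈ 0.130435.
d = −(3/4) ln(1 − 4p/3) = −0.75 ln(1 − 0.173913) = −0.75 ln(0.826087)
  = −0.75 × (-0.191055) = 0.143291 substitutions/site.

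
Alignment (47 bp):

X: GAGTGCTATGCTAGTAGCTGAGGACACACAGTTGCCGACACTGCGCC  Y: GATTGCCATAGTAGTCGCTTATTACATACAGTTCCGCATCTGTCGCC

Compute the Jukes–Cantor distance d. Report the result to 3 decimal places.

The sequences differ at 17 of 47 sites, so p = 17/47 ≈ 0.361702.
d = −(3/4) ln(1 − 4p/3) = −0.75 ln(1 − 0.482269) = −0.75 ln(0.517731)
  = −0.75 × (-0.658299) = 0.493724 substitutions/site.

0.494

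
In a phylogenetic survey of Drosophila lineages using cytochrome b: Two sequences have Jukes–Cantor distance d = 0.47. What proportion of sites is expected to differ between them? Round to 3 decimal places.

p = (3/4)(1 − e^(−4d/3)) = 0.75 × (1 − e^(-0.626667)) = 0.75 × (1 − 0.534370) = 0.349223.

0.349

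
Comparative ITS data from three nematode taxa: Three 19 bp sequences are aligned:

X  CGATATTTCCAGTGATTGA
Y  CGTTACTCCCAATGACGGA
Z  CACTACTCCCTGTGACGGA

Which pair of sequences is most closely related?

Y and Z

X–Y: 6/19 differ, p = 0.316, d = 0.410.
X–Z: 7/19 differ, p = 0.368, d = 0.507.
Y–Z: 4/19 differ, p = 0.211, d = 0.247.
The smallest distance is between Y and Z.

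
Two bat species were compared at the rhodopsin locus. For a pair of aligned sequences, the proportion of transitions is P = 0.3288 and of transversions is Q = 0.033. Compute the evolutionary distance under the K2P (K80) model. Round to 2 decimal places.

0.60

Under the Kimura two-parameter model, d = −½ ln(1 − 2P − Q) − ¼ ln(1 − 2Q).
1 − 2P − Q = 0.3094, giving −½ ln(0.3094) = 0.586560.
1 − 2Q = 0.934, giving −¼ ln(0.934) = 0.017070.
d = 0.586560 + 0.017070 = 0.603630.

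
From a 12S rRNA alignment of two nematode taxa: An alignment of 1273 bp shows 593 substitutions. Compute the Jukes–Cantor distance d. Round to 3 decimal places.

p = 593/1273 ≈ 0.465829.
d = −(3/4) ln(1 − 4p/3) = −0.75 ln(1 − 0.621105) = −0.75 ln(0.378895)
  = −0.75 × (-0.970496) = 0.727872 substitutions/site.

0.728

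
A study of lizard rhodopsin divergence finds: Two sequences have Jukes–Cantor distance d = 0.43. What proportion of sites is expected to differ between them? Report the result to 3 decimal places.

0.327

p = (3/4)(1 − e^(−4d/3)) = 0.75 × (1 − e^(-0.573333)) = 0.75 × (1 − 0.563644) = 0.327267.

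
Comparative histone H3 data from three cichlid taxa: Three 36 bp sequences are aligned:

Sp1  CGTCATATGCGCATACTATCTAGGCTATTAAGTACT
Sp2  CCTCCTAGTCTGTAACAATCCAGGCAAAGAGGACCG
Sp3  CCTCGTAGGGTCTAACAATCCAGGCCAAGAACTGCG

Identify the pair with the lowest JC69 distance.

Sp1–Sp2: 17/36 differ, p = 0.472, d = 0.745.
Sp1–Sp3: 15/36 differ, p = 0.417, d = 0.608.
Sp2–Sp3: 9/36 differ, p = 0.250, d = 0.304.
The smallest distance is between Sp2 and Sp3.

Sp2 and Sp3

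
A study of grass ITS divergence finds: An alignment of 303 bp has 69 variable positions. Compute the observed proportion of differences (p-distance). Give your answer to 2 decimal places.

p = 69/303 = 0.227722… ≈ 0.23 (to 2 d.p.).

0.23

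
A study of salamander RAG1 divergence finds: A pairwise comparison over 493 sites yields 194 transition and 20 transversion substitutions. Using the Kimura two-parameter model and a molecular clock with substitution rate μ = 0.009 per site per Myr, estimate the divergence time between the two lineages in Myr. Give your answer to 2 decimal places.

P = 194/493 ≈ 0.393509 and Q = 20/493 ≈ 0.040568.
Under the Kimura two-parameter model, d = −½ ln(1 − 2P − Q) − ¼ ln(1 − 2Q).
1 − 2P − Q = 0.172414, giving −½ ln(0.172414) = 0.878928.
1 − 2Q = 0.918864, giving −¼ ln(0.918864) = 0.021154.
d = 0.878928 + 0.021154 = 0.900082.
Under a molecular clock d = 2μt, so t = d/(2μ) = 0.900082 / (2 × 0.009) = 50.00 Myr.

50.00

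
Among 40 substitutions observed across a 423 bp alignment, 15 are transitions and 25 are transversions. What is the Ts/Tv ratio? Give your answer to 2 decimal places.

0.60

R = 15/25 = 0.60.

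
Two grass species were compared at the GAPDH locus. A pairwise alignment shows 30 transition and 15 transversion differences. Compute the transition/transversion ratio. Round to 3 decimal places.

R = 30/15 = 2.000.

2.000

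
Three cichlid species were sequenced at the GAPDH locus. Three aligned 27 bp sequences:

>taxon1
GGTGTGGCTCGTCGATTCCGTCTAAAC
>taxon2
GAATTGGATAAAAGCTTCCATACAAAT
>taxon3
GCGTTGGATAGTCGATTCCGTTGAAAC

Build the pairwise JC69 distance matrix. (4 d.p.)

d(taxon1,taxon2) = 0.7704, d(taxon1,taxon3) = 0.3181, d(taxon2,taxon3) = 0.5107

taxon1–taxon2: 13/27 sites differ → p ≈ 0.481481, d = −0.75 ln(1 − 0.641975) = 0.770364 ≈ 0.7704.
taxon1–taxon3: 7/27 sites differ → p ≈ 0.259259, d = −0.75 ln(1 − 0.345679) = 0.318118 ≈ 0.3181.
taxon2–taxon3: 10/27 sites differ → p ≈ 0.37037, d = −0.75 ln(1 − 0.493827) = 0.510658 ≈ 0.5107.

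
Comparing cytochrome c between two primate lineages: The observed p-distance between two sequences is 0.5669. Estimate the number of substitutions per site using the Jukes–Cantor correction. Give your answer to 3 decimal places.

d = −(3/4) ln(1 − 4p/3) = −0.75 ln(1 − 0.755867) = −0.75 ln(0.244133)
  = −0.75 × (-1.410042) = 1.057532 substitutions/site.

1.058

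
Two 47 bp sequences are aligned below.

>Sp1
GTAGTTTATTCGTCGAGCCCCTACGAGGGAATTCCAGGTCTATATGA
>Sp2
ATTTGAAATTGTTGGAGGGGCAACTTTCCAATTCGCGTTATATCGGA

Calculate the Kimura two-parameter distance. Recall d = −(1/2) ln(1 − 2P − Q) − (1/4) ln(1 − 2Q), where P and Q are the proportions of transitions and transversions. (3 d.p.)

Of 47 sites, 1 differences are transitions and 23 are transversions, so P = 1/47 ≈ 0.021277 and Q = 23/47 ≈ 0.489362.
Under the Kimura two-parameter model, d = −½ ln(1 − 2P − Q) − ¼ ln(1 − 2Q).
1 − 2P − Q = 0.468084, giving −½ ln(0.468084) = 0.379554.
1 − 2Q = 0.021276, giving −¼ ln(0.021276) = 0.962544.
d = 0.379554 + 0.962544 = 1.342098.

1.342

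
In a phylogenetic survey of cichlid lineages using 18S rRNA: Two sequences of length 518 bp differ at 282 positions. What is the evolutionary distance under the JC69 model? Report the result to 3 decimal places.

p = 282/518 ≈ 0.544402.
d = −(3/4) ln(1 − 4p/3) = −0.75 ln(1 − 0.725869) = −0.75 ln(0.274131)
  = −0.75 × (-1.294149) = 0.970612 substitutions/site.

0.971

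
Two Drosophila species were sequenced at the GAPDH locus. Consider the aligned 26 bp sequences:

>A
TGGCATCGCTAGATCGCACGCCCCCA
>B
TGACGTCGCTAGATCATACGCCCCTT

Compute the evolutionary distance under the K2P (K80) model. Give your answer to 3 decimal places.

Of 26 sites, 5 differences are transitions and 1 are transversions, so P = 5/26 ≈ 0.192308 and Q = 1/26 ≈ 0.038462.
Under the Kimura two-parameter model, d = −½ ln(1 − 2P − Q) − ¼ ln(1 − 2Q).
1 − 2P − Q = 0.576922, giving −½ ln(0.576922) = 0.275024.
1 − 2Q = 0.923076, giving −¼ ln(0.923076) = 0.020011.
d = 0.275024 + 0.020011 = 0.295035.

0.295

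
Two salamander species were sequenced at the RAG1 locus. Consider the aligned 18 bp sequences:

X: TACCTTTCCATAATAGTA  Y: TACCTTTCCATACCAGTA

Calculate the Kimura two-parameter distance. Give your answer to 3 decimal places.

0.121

Of 18 sites, 1 differences are transitions and 1 are transversions, so P = 1/18 ≈ 0.055556 and Q = 1/18 ≈ 0.055556.
Under the Kimura two-parameter model, d = −½ ln(1 − 2P − Q) − ¼ ln(1 − 2Q).
1 − 2P − Q = 0.833332, giving −½ ln(0.833332) = 0.091162.
1 − 2Q = 0.888888, giving −¼ ln(0.888888) = 0.029446.
d = 0.091162 + 0.029446 = 0.120608.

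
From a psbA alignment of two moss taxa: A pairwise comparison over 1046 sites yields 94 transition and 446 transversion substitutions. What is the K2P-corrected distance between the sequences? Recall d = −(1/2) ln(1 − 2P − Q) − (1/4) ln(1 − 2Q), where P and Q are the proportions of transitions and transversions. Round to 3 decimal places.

0.945

P = 94/1046 ≈ 0.089866 and Q = 446/1046 ≈ 0.426386.
Under the Kimura two-parameter model, d = −½ ln(1 − 2P − Q) − ¼ ln(1 − 2Q).
1 − 2P − Q = 0.393882, giving −½ ln(0.393882) = 0.465852.
1 − 2Q = 0.147228, giving −¼ ln(0.147228) = 0.478943.
d = 0.465852 + 0.478943 = 0.944795.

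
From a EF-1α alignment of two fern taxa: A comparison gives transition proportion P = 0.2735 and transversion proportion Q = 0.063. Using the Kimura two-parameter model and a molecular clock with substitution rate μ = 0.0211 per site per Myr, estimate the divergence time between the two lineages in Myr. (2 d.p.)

Under the Kimura two-parameter model, d = −½ ln(1 − 2P − Q) − ¼ ln(1 − 2Q).
1 − 2P − Q = 0.39, giving −½ ln(0.39) = 0.470804.
1 − 2Q = 0.874, giving −¼ ln(0.874) = 0.033669.
d = 0.470804 + 0.033669 = 0.504473.
Under a molecular clock d = 2μt, so t = d/(2μ) = 0.504473 / (2 × 0.0211) = 11.95 Myr.

11.95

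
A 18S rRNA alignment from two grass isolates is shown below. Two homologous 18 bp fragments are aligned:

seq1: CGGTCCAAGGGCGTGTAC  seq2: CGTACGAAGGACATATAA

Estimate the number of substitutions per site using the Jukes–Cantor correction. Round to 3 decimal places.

The sequences differ at 7 of 18 sites (3, 4, 6, 11, 13, 15, 18), so p = 7/18 ≈ 0.388889.
d = −(3/4) ln(1 − 4p/3) = −0.75 ln(1 − 0.518519) = −0.75 ln(0.481481)
  = −0.75 × (-0.730889) = 0.548167 substitutions/site.

0.548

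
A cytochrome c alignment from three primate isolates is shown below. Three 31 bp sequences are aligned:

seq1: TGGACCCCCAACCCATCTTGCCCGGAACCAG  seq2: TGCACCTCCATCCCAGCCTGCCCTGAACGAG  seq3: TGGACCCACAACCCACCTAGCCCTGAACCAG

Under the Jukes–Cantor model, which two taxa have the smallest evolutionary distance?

seq1 and seq3

seq1–seq2: 7/31 differ, p = 0.226, d = 0.269.
seq1–seq3: 4/31 differ, p = 0.129, d = 0.142.
seq2–seq3: 8/31 differ, p = 0.258, d = 0.316.
The smallest distance is between seq1 and seq3.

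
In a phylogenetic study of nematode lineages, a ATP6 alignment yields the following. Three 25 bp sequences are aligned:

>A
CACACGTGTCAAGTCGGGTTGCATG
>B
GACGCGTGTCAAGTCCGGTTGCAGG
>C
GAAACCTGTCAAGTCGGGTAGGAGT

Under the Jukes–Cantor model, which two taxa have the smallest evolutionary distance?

A–B: 4/25 differ, p = 0.160, d = 0.180.
A–C: 7/25 differ, p = 0.280, d = 0.351.
B–C: 7/25 differ, p = 0.280, d = 0.351.
The smallest distance is between A and B.

A and B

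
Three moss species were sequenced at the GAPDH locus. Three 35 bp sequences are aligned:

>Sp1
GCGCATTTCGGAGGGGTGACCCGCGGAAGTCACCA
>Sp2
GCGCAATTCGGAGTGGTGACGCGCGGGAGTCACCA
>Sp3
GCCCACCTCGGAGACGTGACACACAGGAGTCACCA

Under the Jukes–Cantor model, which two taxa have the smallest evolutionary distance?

Sp1 and Sp2

Sp1–Sp2: 4/35 differ, p = 0.114, d = 0.124.
Sp1–Sp3: 9/35 differ, p = 0.257, d = 0.315.
Sp2–Sp3: 8/35 differ, p = 0.229, d = 0.273.
The smallest distance is between Sp1 and Sp2.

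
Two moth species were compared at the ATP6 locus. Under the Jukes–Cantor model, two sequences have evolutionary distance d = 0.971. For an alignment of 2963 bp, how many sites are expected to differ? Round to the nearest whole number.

1613

Invert JC69: p = (3/4)(1 − e^(−4d/3)) = 0.75 × (1 − e^(-1.294667)) = 0.75 × (1 − 0.273989) = 0.544508.
Expected differing sites = pL ≈ 0.544508 × 2963 = 1613.377204 ≈ 1613.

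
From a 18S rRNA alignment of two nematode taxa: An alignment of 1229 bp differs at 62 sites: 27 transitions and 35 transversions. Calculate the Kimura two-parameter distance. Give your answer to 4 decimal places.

P = 27/1229 ≈ 0.021969 and Q = 35/1229 ≈ 0.028478.
Under the Kimura two-parameter model, d = −½ ln(1 − 2P − Q) − ¼ ln(1 − 2Q).
1 − 2P − Q = 0.927584, giving −½ ln(0.927584) = 0.037586.
1 − 2Q = 0.943044, giving −¼ ln(0.943044) = 0.014661.
d = 0.037586 + 0.014661 = 0.052247.

0.0522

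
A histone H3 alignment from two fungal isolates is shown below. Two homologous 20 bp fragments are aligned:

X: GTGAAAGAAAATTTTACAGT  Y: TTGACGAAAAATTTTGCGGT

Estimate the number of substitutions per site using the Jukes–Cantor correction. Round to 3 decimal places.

The sequences differ at 6 of 20 sites (1, 5, 6, 7, 16, 18), so p = 6/20 = 0.3.
d = −(3/4) ln(1 − 4p/3) = −0.75 ln(1 − 0.4) = −0.75 ln(0.6)
  = −0.75 × (-0.510826) = 0.383120 substitutions/site.

0.383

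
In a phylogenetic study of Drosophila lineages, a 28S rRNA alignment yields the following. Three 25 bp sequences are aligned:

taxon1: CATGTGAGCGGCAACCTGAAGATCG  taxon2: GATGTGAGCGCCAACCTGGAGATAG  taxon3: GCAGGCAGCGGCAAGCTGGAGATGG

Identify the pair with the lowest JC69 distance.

taxon1–taxon2: 4/25 differ, p = 0.160, d = 0.180.
taxon1–taxon3: 8/25 differ, p = 0.320, d = 0.417.
taxon2–taxon3: 7/25 differ, p = 0.280, d = 0.351.
The smallest distance is between taxon1 and taxon2.

taxon1 and taxon2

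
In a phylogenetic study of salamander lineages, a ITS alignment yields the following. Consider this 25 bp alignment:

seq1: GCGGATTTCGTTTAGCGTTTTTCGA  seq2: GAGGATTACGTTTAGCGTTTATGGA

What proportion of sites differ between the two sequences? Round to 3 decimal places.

The sequences differ at 4 of 25 positions (sites 2, 8, 21, 23).
p = 4/25 = 0.160.

0.160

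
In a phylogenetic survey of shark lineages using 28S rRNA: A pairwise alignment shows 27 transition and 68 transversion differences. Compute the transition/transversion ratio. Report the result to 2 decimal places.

0.40

R = 27/68 = 0.397058… ≈ 0.40 (to 2 d.p.).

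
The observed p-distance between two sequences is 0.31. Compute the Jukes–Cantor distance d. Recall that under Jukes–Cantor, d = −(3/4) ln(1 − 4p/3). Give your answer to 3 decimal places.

0.400

d = −(3/4) ln(1 − 4p/3) = −0.75 ln(1 − 0.413333) = −0.75 ln(0.586667)
  = −0.75 × (-0.533298) = 0.399974 substitutions/site.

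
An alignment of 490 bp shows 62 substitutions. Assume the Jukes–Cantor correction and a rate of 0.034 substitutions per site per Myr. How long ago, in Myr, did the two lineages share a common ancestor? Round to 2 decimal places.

2.04

p = 62/490 ≈ 0.126531.
d = −(3/4) ln(1 − 4p/3) = −0.75 ln(1 − 0.168708) = −0.75 ln(0.831292)
  = −0.75 × (-0.184774) = 0.138581 substitutions/site.
Under a molecular clock d = 2μt, so t = d/(2μ) = 0.138581 / (2 × 0.034) = 2.04 Myr.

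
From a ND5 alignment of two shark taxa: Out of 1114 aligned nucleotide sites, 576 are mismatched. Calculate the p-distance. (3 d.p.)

p = 576/1114 = 0.517055… ≈ 0.517 (to 3 d.p.).

0.517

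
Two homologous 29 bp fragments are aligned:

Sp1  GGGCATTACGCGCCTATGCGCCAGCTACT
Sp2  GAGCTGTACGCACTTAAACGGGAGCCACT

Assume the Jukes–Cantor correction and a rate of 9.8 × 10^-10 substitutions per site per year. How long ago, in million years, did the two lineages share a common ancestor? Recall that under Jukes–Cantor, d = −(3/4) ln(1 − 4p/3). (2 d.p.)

235.62

The sequences differ at 10 of 29 sites (2, 5, 6, 12, 14, 17, 18, 21, 22, 26), so p = 10/29 ≈ 0.344828.
d = −(3/4) ln(1 − 4p/3) = −0.75 ln(1 − 0.459771) = −0.75 ln(0.540229)
  = −0.75 × (-0.615762) = 0.461822 substitutions/site.
Under a molecular clock d = 2μt, so t = d/(2μ) = 0.461822 / (2 × 9.8 × 10^-10) = 235.62 million years.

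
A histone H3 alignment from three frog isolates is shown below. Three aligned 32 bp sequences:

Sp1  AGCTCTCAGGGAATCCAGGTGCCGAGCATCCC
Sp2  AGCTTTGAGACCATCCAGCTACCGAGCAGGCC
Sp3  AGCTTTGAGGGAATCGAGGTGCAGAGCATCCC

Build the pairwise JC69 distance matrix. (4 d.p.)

Sp1–Sp2: 9/32 sites differ → p = 0.28125, d = −0.75 ln(1 − 0.375) = 0.352503 ≈ 0.3525.
Sp1–Sp3: 4/32 sites differ → p = 0.125, d = −0.75 ln(1 − 0.166667) = 0.136741 ≈ 0.1367.
Sp2–Sp3: 9/32 sites differ → p = 0.28125, d = −0.75 ln(1 − 0.375) = 0.352503 ≈ 0.3525.

d(Sp1,Sp2) = 0.3525, d(Sp1,Sp3) = 0.1367, d(Sp2,Sp3) = 0.3525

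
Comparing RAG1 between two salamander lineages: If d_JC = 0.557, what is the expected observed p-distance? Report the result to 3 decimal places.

0.393

p = (3/4)(1 − e^(−4d/3)) = 0.75 × (1 − e^(-0.742667)) = 0.75 × (1 − 0.475843) = 0.393118.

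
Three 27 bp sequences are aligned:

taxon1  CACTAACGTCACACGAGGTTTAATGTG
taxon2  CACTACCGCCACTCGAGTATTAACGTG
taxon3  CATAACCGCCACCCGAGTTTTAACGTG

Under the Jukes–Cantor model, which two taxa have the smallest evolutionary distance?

taxon1–taxon2: 6/27 differ, p = 0.222, d = 0.264.
taxon1–taxon3: 7/27 differ, p = 0.259, d = 0.318.
taxon2–taxon3: 4/27 differ, p = 0.148, d = 0.165.
The smallest distance is between taxon2 and taxon3.

taxon2 and taxon3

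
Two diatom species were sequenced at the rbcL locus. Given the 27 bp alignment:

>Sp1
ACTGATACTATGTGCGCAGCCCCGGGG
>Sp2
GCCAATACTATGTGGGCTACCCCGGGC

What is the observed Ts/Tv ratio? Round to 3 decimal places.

1.333

Transitions are A↔G and C↔T; transversions are all other mismatches.
Transitions: 4. Transversions: 3.
R = 4/3 = 1.333333… ≈ 1.333 (to 3 d.p.).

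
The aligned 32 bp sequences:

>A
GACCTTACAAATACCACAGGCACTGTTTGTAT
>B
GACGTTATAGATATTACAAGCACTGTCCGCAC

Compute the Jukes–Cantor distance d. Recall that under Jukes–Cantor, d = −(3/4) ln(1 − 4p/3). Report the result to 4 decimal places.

The sequences differ at 10 of 32 sites (4, 8, 10, 14, 15, 19, 27, 28, 30, 32), so p = 10/32 = 0.3125.
d = −(3/4) ln(1 − 4p/3) = −0.75 ln(1 − 0.416667) = −0.75 ln(0.583333)
  = −0.75 × (-0.538997) = 0.404248 substitutions/site.

0.4042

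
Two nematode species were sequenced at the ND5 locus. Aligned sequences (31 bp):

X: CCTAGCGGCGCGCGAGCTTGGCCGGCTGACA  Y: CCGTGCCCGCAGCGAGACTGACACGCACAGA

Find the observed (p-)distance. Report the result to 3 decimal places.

The sequences differ at 15 of 31 positions.
p = 15/31 = 0.483870… ≈ 0.484 (to 3 d.p.).

0.484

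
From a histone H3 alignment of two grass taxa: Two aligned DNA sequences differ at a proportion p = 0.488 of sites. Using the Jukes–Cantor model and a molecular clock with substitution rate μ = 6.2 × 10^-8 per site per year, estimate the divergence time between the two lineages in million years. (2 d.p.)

6.36

d = −(3/4) ln(1 − 4p/3) = −0.75 ln(1 − 0.650667) = −0.75 ln(0.349333)
  = −0.75 × (-1.051730) = 0.788798 substitutions/site.
Under a molecular clock d = 2μt, so t = d/(2μ) = 0.788798 / (2 × 6.2 × 10^-8) = 6.36 million years.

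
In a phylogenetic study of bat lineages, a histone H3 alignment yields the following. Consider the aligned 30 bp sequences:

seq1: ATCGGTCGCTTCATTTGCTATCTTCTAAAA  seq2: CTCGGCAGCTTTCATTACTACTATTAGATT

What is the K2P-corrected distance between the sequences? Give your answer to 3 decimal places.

Of 30 sites, 7 differences are transitions and 8 are transversions, so P = 7/30 ≈ 0.233333 and Q = 8/30 ≈ 0.266667.
Under the Kimura two-parameter model, d = −½ ln(1 − 2P − Q) − ¼ ln(1 − 2Q).
1 − 2P − Q = 0.266667, giving −½ ln(0.266667) = 0.660877.
1 − 2Q = 0.466666, giving −¼ ln(0.466666) = 0.190535.
d = 0.660877 + 0.190535 = 0.851412.

0.851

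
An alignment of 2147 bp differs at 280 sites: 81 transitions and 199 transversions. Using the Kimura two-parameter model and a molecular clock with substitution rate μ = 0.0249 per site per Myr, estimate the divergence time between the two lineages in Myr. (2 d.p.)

2.88

P = 81/2147 ≈ 0.037727 and Q = 199/2147 ≈ 0.092687.
Under the Kimura two-parameter model, d = −½ ln(1 − 2P − Q) − ¼ ln(1 − 2Q).
1 − 2P − Q = 0.831859, giving −½ ln(0.831859) = 0.092046.
1 − 2Q = 0.814626, giving −¼ ln(0.814626) = 0.051257.
d = 0.092046 + 0.051257 = 0.143303.
Under a molecular clock d = 2μt, so t = d/(2μ) = 0.143303 / (2 × 0.0249) = 2.88 Myr.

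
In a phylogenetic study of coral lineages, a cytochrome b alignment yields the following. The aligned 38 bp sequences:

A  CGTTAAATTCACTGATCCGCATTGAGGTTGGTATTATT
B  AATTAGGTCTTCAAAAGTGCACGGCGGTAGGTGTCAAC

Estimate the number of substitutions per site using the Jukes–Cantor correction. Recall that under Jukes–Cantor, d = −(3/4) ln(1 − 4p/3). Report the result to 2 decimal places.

The sequences differ at 20 of 38 sites, so p = 20/38 ≈ 0.526316.
d = −(3/4) ln(1 − 4p/3) = −0.75 ln(1 − 0.701755) = −0.75 ln(0.298245)
  = −0.75 × (-1.209840) = 0.907380 substitutions/site.

0.91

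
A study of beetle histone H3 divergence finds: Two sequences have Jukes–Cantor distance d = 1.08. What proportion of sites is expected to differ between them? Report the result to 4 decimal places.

p = (3/4)(1 − e^(−4d/3)) = 0.75 × (1 − e^(-1.44)) = 0.75 × (1 − 0.236928) = 0.572304.

0.5723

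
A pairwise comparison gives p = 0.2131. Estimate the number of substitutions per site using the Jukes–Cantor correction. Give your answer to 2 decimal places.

0.25

d = −(3/4) ln(1 − 4p/3) = −0.75 ln(1 − 0.284133) = −0.75 ln(0.715867)
  = −0.75 × (-0.334261) = 0.250696 substitutions/site.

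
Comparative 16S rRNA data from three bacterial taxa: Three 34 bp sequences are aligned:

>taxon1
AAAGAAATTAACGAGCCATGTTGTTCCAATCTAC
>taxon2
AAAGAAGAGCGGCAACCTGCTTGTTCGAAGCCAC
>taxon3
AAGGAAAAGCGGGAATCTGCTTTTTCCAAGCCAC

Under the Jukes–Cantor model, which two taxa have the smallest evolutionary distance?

taxon2 and taxon3

taxon1–taxon2: 14/34 differ, p = 0.412, d = 0.597.
taxon1–taxon3: 14/34 differ, p = 0.412, d = 0.597.
taxon2–taxon3: 6/34 differ, p = 0.176, d = 0.201.
The smallest distance is between taxon2 and taxon3.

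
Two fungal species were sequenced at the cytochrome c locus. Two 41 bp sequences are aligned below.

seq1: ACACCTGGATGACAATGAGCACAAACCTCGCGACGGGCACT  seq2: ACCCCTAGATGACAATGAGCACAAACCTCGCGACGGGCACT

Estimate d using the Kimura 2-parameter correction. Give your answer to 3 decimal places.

Of 41 sites, 1 differences are transitions and 1 are transversions, so P = 1/41 ≈ 0.02439 and Q = 1/41 ≈ 0.02439.
Under the Kimura two-parameter model, d = −½ ln(1 − 2P − Q) − ¼ ln(1 − 2Q).
1 − 2P − Q = 0.92683, giving −½ ln(0.92683) = 0.037993.
1 − 2Q = 0.95122, giving −¼ ln(0.95122) = 0.012502.
d = 0.037993 + 0.012502 = 0.050495.

0.050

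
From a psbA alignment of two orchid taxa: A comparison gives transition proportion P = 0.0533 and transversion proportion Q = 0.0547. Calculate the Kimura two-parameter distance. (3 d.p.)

0.117

Under the Kimura two-parameter model, d = −½ ln(1 − 2P − Q) − ¼ ln(1 − 2Q).
1 − 2P − Q = 0.8387, giving −½ ln(0.8387) = 0.087951.
1 − 2Q = 0.8906, giving −¼ ln(0.8906) = 0.028965.
d = 0.087951 + 0.028965 = 0.116916.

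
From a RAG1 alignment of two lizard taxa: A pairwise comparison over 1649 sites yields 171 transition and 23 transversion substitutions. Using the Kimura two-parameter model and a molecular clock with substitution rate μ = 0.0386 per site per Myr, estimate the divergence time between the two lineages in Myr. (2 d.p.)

1.71

P = 171/1649 ≈ 0.103699 and Q = 23/1649 ≈ 0.013948.
Under the Kimura two-parameter model, d = −½ ln(1 − 2P − Q) − ¼ ln(1 − 2Q).
1 − 2P − Q = 0.778654, giving −½ ln(0.778654) = 0.125094.
1 − 2Q = 0.972104, giving −¼ ln(0.972104) = 0.007073.
d = 0.125094 + 0.007073 = 0.132167.
Under a molecular clock d = 2μt, so t = d/(2μ) = 0.132167 / (2 × 0.0386) = 1.71 Myr.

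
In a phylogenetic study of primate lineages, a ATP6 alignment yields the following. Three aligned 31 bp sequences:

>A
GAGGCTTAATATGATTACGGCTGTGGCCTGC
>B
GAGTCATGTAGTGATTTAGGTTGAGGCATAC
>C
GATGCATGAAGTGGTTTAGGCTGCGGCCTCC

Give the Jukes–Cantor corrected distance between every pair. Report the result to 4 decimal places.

d(A,B) = 0.5445, d(A,C) = 0.4217, d(B,C) = 0.3163

A–B: 12/31 sites differ → p ≈ 0.387097, d = −0.75 ln(1 − 0.516129) = 0.544453 ≈ 0.5445.
A–C: 10/31 sites differ → p ≈ 0.322581, d = −0.75 ln(1 − 0.430108) = 0.421731 ≈ 0.4217.
B–C: 8/31 sites differ → p ≈ 0.258065, d = −0.75 ln(1 − 0.344087) = 0.316295 ≈ 0.3163.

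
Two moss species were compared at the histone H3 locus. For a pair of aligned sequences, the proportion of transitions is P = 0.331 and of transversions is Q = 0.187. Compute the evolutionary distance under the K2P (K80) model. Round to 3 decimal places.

1.062

Under the Kimura two-parameter model, d = −½ ln(1 − 2P − Q) − ¼ ln(1 − 2Q).
1 − 2P − Q = 0.151, giving −½ ln(0.151) = 0.945238.
1 − 2Q = 0.626, giving −¼ ln(0.626) = 0.117101.
d = 0.945238 + 0.117101 = 1.062339.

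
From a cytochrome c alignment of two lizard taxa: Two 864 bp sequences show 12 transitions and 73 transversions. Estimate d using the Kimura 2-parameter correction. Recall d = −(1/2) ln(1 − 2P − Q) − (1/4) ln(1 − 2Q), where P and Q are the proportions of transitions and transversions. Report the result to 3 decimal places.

P = 12/864 ≈ 0.013889 and Q = 73/864 ≈ 0.084491.
Under the Kimura two-parameter model, d = −½ ln(1 − 2P − Q) − ¼ ln(1 − 2Q).
1 − 2P − Q = 0.887731, giving −½ ln(0.887731) = 0.059543.
1 − 2Q = 0.831018, giving −¼ ln(0.831018) = 0.046276.
d = 0.059543 + 0.046276 = 0.105819.

0.106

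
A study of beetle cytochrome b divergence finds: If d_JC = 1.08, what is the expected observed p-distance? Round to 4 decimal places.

p = (3/4)(1 − e^(−4d/3)) = 0.75 × (1 − e^(-1.44)) = 0.75 × (1 − 0.236928) = 0.572304.

0.5723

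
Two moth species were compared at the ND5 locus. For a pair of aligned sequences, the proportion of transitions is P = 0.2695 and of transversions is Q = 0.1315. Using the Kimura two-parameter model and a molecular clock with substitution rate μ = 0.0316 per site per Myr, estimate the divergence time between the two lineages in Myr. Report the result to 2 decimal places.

Under the Kimura two-parameter model, d = −½ ln(1 − 2P − Q) − ¼ ln(1 − 2Q).
1 − 2P − Q = 0.3295, giving −½ ln(0.3295) = 0.555089.
1 − 2Q = 0.737, giving −¼ ln(0.737) = 0.076292.
d = 0.555089 + 0.076292 = 0.631381.
Under a molecular clock d = 2μt, so t = d/(2μ) = 0.631381 / (2 × 0.0316) = 9.99 Myr.

9.99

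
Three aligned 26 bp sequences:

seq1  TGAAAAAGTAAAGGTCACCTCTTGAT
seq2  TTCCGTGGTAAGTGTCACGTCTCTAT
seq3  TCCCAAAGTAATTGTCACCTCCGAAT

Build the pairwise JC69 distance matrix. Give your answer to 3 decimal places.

seq1–seq2: 11/26 sites differ → p ≈ 0.423077, d = −0.75 ln(1 − 0.564103) = 0.622762 ≈ 0.623.
seq1–seq3: 8/26 sites differ → p ≈ 0.307692, d = −0.75 ln(1 − 0.410256) = 0.396050 ≈ 0.396.
seq2–seq3: 9/26 sites differ → p ≈ 0.346154, d = −0.75 ln(1 − 0.461539) = 0.464280 ≈ 0.464.

d(seq1,seq2) = 0.623, d(seq1,seq3) = 0.396, d(seq2,seq3) = 0.464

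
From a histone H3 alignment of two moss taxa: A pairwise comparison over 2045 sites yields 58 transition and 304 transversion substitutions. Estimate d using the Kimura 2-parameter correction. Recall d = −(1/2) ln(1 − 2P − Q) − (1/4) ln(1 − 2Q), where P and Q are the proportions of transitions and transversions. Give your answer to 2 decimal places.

0.20

P = 58/2045 ≈ 0.028362 and Q = 304/2045 ≈ 0.148655.
Under the Kimura two-parameter model, d = −½ ln(1 − 2P − Q) − ¼ ln(1 − 2Q).
1 − 2P − Q = 0.794621, giving −½ ln(0.794621) = 0.114945.
1 − 2Q = 0.70269, giving −¼ ln(0.70269) = 0.088210.
d = 0.114945 + 0.088210 = 0.203155.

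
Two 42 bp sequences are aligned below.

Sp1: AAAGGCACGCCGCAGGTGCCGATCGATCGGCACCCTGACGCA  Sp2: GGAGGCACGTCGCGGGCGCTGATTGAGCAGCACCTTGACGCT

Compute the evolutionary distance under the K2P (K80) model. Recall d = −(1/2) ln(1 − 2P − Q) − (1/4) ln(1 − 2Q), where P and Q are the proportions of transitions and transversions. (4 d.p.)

0.3483

Of 42 sites, 9 differences are transitions and 2 are transversions, so P = 9/42 ≈ 0.214286 and Q = 2/42 ≈ 0.047619.
Under the Kimura two-parameter model, d = −½ ln(1 − 2P − Q) − ¼ ln(1 − 2Q).
1 − 2P − Q = 0.523809, giving −½ ln(0.523809) = 0.323314.
1 − 2Q = 0.904762, giving −¼ ln(0.904762) = 0.025021.
d = 0.323314 + 0.025021 = 0.348335.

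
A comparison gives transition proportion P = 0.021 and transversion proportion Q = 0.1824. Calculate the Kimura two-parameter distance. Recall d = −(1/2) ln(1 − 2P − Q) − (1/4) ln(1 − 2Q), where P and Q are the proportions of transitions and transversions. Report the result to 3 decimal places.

Under the Kimura two-parameter model, d = −½ ln(1 − 2P − Q) − ¼ ln(1 − 2Q).
1 − 2P − Q = 0.7756, giving −½ ln(0.7756) = 0.127059.
1 − 2Q = 0.6352, giving −¼ ln(0.6352) = 0.113454.
d = 0.127059 + 0.113454 = 0.240513.

0.241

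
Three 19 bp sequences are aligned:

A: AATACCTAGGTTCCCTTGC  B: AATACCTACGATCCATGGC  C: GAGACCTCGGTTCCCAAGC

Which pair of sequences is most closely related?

A–B: 4/19 differ, p = 0.211, d = 0.247.
A–C: 5/19 differ, p = 0.263, d = 0.324.
B–C: 8/19 differ, p = 0.421, d = 0.618.
The smallest distance is between A and B.

A and B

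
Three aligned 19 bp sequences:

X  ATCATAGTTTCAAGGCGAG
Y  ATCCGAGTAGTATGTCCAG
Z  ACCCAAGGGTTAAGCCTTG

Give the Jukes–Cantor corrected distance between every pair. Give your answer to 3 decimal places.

d(X,Y) = 0.618, d(X,Z) = 0.749, d(Y,Z) = 0.749

X–Y: 8/19 sites differ → p ≈ 0.421053, d = −0.75 ln(1 − 0.561404) = 0.618132 ≈ 0.618.
X–Z: 9/19 sites differ → p ≈ 0.473684, d = −0.75 ln(1 − 0.631579) = 0.748897 ≈ 0.749.
Y–Z: 9/19 sites differ → p ≈ 0.473684, d = −0.75 ln(1 − 0.631579) = 0.748897 ≈ 0.749.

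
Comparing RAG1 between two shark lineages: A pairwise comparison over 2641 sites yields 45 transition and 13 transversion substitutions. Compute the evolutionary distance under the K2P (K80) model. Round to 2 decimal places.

P = 45/2641 ≈ 0.017039 and Q = 13/2641 ≈ 0.004922.
Under the Kimura two-parameter model, d = −½ ln(1 − 2P − Q) − ¼ ln(1 − 2Q).
1 − 2P − Q = 0.961, giving −½ ln(0.961) = 0.019890.
1 − 2Q = 0.990156, giving −¼ ln(0.990156) = 0.002473.
d = 0.019890 + 0.002473 = 0.022363.

0.02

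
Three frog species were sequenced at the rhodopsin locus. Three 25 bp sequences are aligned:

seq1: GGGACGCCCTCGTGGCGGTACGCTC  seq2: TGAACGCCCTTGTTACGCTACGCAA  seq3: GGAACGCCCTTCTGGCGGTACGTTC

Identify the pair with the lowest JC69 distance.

seq1–seq2: 8/25 differ, p = 0.320, d = 0.417.
seq1–seq3: 4/25 differ, p = 0.160, d = 0.180.
seq2–seq3: 8/25 differ, p = 0.320, d = 0.417.
The smallest distance is between seq1 and seq3.

seq1 and seq3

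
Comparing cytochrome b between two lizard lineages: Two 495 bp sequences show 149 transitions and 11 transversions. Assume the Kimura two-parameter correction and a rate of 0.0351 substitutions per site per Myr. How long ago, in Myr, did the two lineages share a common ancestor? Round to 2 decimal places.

P = 149/495 ≈ 0.30101 and Q = 11/495 ≈ 0.022222.
Under the Kimura two-parameter model, d = −½ ln(1 − 2P − Q) − ¼ ln(1 − 2Q).
1 − 2P − Q = 0.375758, giving −½ ln(0.375758) = 0.489405.
1 − 2Q = 0.955556, giving −¼ ln(0.955556) = 0.011365.
d = 0.489405 + 0.011365 = 0.500770.
Under a molecular clock d = 2μt, so t = d/(2μ) = 0.500770 / (2 × 0.0351) = 7.13 Myr.

7.13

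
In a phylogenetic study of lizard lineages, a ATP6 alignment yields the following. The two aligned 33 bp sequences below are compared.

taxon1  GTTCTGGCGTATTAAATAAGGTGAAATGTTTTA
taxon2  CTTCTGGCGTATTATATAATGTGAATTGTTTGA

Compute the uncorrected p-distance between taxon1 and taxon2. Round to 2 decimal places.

0.15

The sequences differ at 5 of 33 positions (sites 1, 15, 20, 26, 32).
p = 5/33 = 0.151515… ≈ 0.15 (to 2 d.p.).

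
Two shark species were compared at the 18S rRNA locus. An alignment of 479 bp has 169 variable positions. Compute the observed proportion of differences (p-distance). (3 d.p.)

p = 169/479 = 0.352818… ≈ 0.353 (to 3 d.p.).

0.353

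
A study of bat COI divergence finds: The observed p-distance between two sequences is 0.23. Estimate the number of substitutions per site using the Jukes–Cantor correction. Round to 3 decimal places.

0.275

d = −(3/4) ln(1 − 4p/3) = −0.75 ln(1 − 0.306667) = −0.75 ln(0.693333)
  = −0.75 × (-0.366245) = 0.274684 substitutions/site.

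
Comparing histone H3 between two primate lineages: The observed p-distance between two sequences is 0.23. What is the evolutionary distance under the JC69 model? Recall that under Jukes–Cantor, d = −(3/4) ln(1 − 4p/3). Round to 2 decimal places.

0.27

d = −(3/4) ln(1 − 4p/3) = −0.75 ln(1 − 0.306667) = −0.75 ln(0.693333)
  = −0.75 × (-0.366245) = 0.274684 substitutions/site.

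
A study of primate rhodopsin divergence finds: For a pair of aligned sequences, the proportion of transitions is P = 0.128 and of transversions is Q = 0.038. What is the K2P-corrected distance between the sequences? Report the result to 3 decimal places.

Under the Kimura two-parameter model, d = −½ ln(1 − 2P − Q) − ¼ ln(1 − 2Q).
1 − 2P − Q = 0.706, giving −½ ln(0.706) = 0.174070.
1 − 2Q = 0.924, giving −¼ ln(0.924) = 0.019761.
d = 0.174070 + 0.019761 = 0.193831.

0.194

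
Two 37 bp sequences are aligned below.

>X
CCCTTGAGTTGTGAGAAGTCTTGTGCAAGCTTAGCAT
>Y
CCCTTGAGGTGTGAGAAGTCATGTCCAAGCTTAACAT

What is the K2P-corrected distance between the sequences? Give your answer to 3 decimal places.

Of 37 sites, 1 differences are transitions and 3 are transversions, so P = 1/37 ≈ 0.027027 and Q = 3/37 ≈ 0.081081.
Under the Kimura two-parameter model, d = −½ ln(1 − 2P − Q) − ¼ ln(1 − 2Q).
1 − 2P − Q = 0.864865, giving −½ ln(0.864865) = 0.072591.
1 − 2Q = 0.837838, giving −¼ ln(0.837838) = 0.044233.
d = 0.072591 + 0.044233 = 0.116824.

0.117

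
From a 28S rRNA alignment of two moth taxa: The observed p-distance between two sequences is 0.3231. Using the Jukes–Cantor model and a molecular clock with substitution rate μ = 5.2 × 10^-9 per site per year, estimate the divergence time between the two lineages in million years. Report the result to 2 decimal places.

40.64

d = −(3/4) ln(1 − 4p/3) = −0.75 ln(1 − 0.4308) = −0.75 ln(0.5692)
  = −0.75 × (-0.563523) = 0.422642 substitutions/site.
Under a molecular clock d = 2μt, so t = d/(2μ) = 0.422642 / (2 × 5.2 × 10^-9) = 40.64 million years.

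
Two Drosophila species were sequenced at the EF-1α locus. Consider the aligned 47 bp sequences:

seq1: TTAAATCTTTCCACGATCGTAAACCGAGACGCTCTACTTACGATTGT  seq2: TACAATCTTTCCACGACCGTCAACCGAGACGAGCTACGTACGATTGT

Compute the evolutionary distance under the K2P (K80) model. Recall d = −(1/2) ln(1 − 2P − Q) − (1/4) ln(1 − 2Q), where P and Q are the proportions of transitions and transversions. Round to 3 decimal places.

0.167

Of 47 sites, 1 differences are transitions and 6 are transversions, so P = 1/47 ≈ 0.021277 and Q = 6/47 ≈ 0.12766.
Under the Kimura two-parameter model, d = −½ ln(1 − 2P − Q) − ¼ ln(1 − 2Q).
1 − 2P − Q = 0.829786, giving −½ ln(0.829786) = 0.093294.
1 − 2Q = 0.74468, giving −¼ ln(0.74468) = 0.073700.
d = 0.093294 + 0.073700 = 0.166994.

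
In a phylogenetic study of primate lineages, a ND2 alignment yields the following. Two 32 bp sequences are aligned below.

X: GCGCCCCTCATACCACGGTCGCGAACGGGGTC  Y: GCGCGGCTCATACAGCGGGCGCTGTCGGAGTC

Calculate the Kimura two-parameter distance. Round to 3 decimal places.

Of 32 sites, 3 differences are transitions and 6 are transversions, so P = 3/32 = 0.09375 and Q = 6/32 = 0.1875.
Under the Kimura two-parameter model, d = −½ ln(1 − 2P − Q) − ¼ ln(1 − 2Q).
1 − 2P − Q = 0.625, giving −½ ln(0.625) = 0.235002.
1 − 2Q = 0.625, giving −¼ ln(0.625) = 0.117501.
d = 0.235002 + 0.117501 = 0.352503.

0.353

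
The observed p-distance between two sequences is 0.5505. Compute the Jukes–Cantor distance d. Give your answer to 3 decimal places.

0.993

d = −(3/4) ln(1 − 4p/3) = −0.75 ln(1 − 0.734) = −0.75 ln(0.266)
  = −0.75 × (-1.324259) = 0.993194 substitutions/site.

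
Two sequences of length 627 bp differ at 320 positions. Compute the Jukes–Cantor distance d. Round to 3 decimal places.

p = 320/627 ≈ 0.510367.
d = −(3/4) ln(1 − 4p/3) = −0.75 ln(1 − 0.680489) = −0.75 ln(0.319511)
  = −0.75 × (-1.140964) = 0.855723 substitutions/site.

0.856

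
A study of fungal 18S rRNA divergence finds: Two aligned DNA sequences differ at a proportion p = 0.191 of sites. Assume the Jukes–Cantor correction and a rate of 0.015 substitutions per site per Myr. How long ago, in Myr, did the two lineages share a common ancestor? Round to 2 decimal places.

7.35

d = −(3/4) ln(1 − 4p/3) = −0.75 ln(1 − 0.254667) = −0.75 ln(0.745333)
  = −0.75 × (-0.293924) = 0.220443 substitutions/site.
Under a molecular clock d = 2μt, so t = d/(2μ) = 0.220443 / (2 × 0.015) = 7.35 Myr.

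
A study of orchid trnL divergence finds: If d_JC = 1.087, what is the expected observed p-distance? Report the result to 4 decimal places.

p = (3/4)(1 − e^(−4d/3)) = 0.75 × (1 − e^(-1.449333)) = 0.75 × (1 − 0.234727) = 0.573955.

0.5740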